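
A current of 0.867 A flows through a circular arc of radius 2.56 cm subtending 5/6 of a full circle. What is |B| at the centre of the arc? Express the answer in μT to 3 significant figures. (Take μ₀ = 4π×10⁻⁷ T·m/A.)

B ≈ 17.7 μT

The Biot–Savart field of a circular arc at its centre is B = μ₀Iφ/(4πR), with φ = 5.236 rad.
B = (4π×10⁻⁷ × 0.867 × 5.236) / (4π × 0.0256) = 1.77×10⁻⁵ T.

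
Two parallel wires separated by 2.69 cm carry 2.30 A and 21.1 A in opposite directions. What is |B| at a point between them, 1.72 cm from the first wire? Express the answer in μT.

Each long wire gives B = μ₀I/(2πd). Distances are d₁ = 0.0172 m and d₂ = 0.0097 m.
B₁ = 2.67×10⁻⁵ T, B₂ = 4.35×10⁻⁴ T.
Between antiparallel currents both contributions point the same way, so they add. B = B₁ + B₂ = 2.67×10⁻⁵ + 4.35×10⁻⁴ = 4.62×10⁻⁴ T.

B ≈ 462 μT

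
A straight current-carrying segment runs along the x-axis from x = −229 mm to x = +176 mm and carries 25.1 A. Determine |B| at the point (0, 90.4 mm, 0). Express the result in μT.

For a finite straight segment, B = (μ₀I/4πd)(sinθ₁ + sinθ₂), where θ₁, θ₂ are the angles from the perpendicular to each end.
The perpendicular distance is d = 0.0904 m; the end-offsets along the wire are a = 0.229 m and b = 0.176 m.
sinθ₁ = 0.229/√(0.229²+0.0904²) = 0.9301; sinθ₂ = 0.176/√(0.176²+0.0904²) = 0.8895.
B = (4π×10⁻⁷ × 25.1) / (4π × 0.0904) × (0.9301 + 0.8895) = 5.05×10⁻⁵ T.

B ≈ 50.5 μT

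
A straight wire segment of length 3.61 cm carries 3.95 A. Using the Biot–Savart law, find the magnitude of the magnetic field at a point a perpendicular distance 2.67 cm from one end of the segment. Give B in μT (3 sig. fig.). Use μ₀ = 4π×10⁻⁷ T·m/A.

For a finite straight segment, B = (μ₀I/4πd)(sinθ₁ + sinθ₂), where θ₁, θ₂ are the angles from the perpendicular to each end.
The perpendicular foot is at one end, so the two end-offsets along the wire are 0 and L = 0.0361 m.
sinθ₁ = 0/√(0²+0.0267²) = 0.0000; sinθ₂ = 0.0361/√(0.0361²+0.0267²) = 0.8040.
B = (4π×10⁻⁷ × 3.95) / (4π × 0.0267) × (0.0000 + 0.8040) = 1.19×10⁻⁵ T.

B ≈ 11.9 μT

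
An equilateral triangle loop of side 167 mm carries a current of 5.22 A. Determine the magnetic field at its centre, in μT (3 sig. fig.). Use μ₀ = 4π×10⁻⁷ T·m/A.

Each side is a finite straight segment at perpendicular distance d = a/(2 tan(π/3)) = 0.04821 m from the centre, with end-angles ±π/3.
One side contributes B₁ = (μ₀I/4πd)·2 sin(π/3) = 1.88×10⁻⁵ T.
All 3 sides add in the same direction: B = 3 × 1.88×10⁻⁵ = 5.63×10⁻⁵ T.

B ≈ 56.3 μT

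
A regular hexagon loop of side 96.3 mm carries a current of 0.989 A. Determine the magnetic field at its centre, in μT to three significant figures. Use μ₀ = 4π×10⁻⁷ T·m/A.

B ≈ 7.12 μT

Each side is a finite straight segment at perpendicular distance d = a/(2 tan(π/6)) = 0.0834 m from the centre, with end-angles ±π/6.
One side contributes B₁ = (μ₀I/4πd)·2 sin(π/6) = 1.19×10⁻⁶ T.
All 6 sides add in the same direction: B = 6 × 1.19×10⁻⁶ = 7.12×10⁻⁶ T.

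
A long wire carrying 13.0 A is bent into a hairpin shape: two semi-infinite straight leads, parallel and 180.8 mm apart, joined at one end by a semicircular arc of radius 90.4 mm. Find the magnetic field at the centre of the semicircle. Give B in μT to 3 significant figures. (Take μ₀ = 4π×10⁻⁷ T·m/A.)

The semicircular arc contributes B_arc = μ₀I·π/(4πR) = μ₀I/(4R) = 4.52×10⁻⁵ T.
Each semi-infinite lead is at perpendicular distance R = 0.0904 m from the centre, with the perpendicular foot at its near end, so it contributes μ₀I/(4πR); both point the same way, together 2.88×10⁻⁵ T.
Arc and leads all point the same direction: B = 4.52×10⁻⁵ + 2.88×10⁻⁵ = 7.39×10⁻⁵ T.

B ≈ 73.9 μT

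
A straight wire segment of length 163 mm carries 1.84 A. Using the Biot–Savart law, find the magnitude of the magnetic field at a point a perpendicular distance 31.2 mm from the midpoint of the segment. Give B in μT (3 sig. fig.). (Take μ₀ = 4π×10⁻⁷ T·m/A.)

For a finite straight segment, B = (μ₀I/4πd)(sinθ₁ + sinθ₂), where θ₁, θ₂ are the angles from the perpendicular to each end.
The perpendicular from the point meets the wire at its midpoint, so each end is L/2 = 0.0815 m away along the wire.
sinθ₁ = 0.0815/√(0.0815²+0.0312²) = 0.9339; sinθ₂ = 0.0815/√(0.0815²+0.0312²) = 0.9339.
B = (4π×10⁻⁷ × 1.84) / (4π × 0.0312) × (0.9339 + 0.9339) = 1.10×10⁻⁵ T.

B ≈ 11.0 μT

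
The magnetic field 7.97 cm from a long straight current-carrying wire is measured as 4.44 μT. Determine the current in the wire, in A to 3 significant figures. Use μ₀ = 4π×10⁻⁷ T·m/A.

For a long straight wire B = μ₀I/(2πd), so I = 2πdB/μ₀.
I = 2π × 0.0797 × 4.44×10⁻⁶ / (4π×10⁻⁷) = 1.77 A.

I ≈ 1.77 A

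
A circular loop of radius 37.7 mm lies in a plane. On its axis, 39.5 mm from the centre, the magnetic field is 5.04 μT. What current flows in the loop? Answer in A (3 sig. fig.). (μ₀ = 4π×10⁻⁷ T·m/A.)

On the axis of a loop, B = μ₀IR²/[2(R²+z²)^(3/2)], so I = 2B(R²+z²)^(3/2)/(μ₀R²).
R² + z² = 0.001421 + 0.00156 = 0.002982 m²; raised to 3/2 gives 1.63×10⁻⁴ m³.
I = 2 × 5.04×10⁻⁶ × 1.63×10⁻⁴ / (1.26×10⁻⁶ × 0.001421) = 0.919 A.

I ≈ 0.919 A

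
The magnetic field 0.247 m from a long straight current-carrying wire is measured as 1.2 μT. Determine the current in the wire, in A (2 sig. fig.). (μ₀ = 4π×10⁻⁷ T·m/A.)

For a long straight wire B = μ₀I/(2πd), so I = 2πdB/μ₀.
I = 2π × 0.247 × 1.20×10⁻⁶ / (4π×10⁻⁷) = 1.48 A.

I ≈ 1.5 A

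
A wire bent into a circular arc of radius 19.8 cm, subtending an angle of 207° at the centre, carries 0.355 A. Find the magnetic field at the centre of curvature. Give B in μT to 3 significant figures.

The Biot–Savart field of a circular arc at its centre is B = μ₀Iφ/(4πR), with φ = 3.613 rad.
B = (4π×10⁻⁷ × 0.355 × 3.613) / (4π × 0.198) = 6.48×10⁻⁷ T.

B ≈ 0.648 μT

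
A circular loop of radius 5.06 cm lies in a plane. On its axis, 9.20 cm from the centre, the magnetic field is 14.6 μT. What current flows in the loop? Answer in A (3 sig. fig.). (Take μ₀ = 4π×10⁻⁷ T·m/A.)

On the axis of a loop, B = μ₀IR²/[2(R²+z²)^(3/2)], so I = 2B(R²+z²)^(3/2)/(μ₀R²).
R² + z² = 0.00256 + 0.008464 = 0.01102 m²; raised to 3/2 gives 1.16×10⁻³ m³.
I = 2 × 1.46×10⁻⁵ × 1.16×10⁻³ / (1.26×10⁻⁶ × 0.00256) = 10.5 A.

I ≈ 10.5 A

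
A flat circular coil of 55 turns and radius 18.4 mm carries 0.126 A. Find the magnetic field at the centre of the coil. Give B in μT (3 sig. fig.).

For an N-turn flat coil, B = Nμ₀I/(2R) with R = 0.0184 m.
B = 55 × 4.30×10⁻⁶ T = 2.37×10⁻⁴ T.

B ≈ 237 μT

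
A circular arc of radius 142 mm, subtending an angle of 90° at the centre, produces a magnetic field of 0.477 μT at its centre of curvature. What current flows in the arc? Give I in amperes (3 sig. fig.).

For a circular arc, B = μ₀Iφ/(4πR) with φ in radians; here φ = 1.571 rad.
So I = 4πRB/(μ₀φ) = 4π × 0.142 × 4.77×10⁻⁷ / (4π×10⁻⁷ × 1.571) = 0.431 A.

I ≈ 0.431 A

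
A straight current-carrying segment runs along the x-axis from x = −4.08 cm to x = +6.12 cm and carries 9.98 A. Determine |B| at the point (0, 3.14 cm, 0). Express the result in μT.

B ≈ 53.5 μT

For a finite straight segment, B = (μ₀I/4πd)(sinθ₁ + sinθ₂), where θ₁, θ₂ are the angles from the perpendicular to each end.
The perpendicular distance is d = 0.0314 m; the end-offsets along the wire are a = 0.0408 m and b = 0.0612 m.
sinθ₁ = 0.0408/√(0.0408²+0.0314²) = 0.7925; sinθ₂ = 0.0612/√(0.0612²+0.0314²) = 0.8897.
B = (4π×10⁻⁷ × 9.98) / (4π × 0.0314) × (0.7925 + 0.8897) = 5.35×10⁻⁵ T.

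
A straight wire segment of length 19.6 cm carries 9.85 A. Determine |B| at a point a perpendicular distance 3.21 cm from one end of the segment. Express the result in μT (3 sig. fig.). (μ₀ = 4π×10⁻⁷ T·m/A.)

For a finite straight segment, B = (μ₀I/4πd)(sinθ₁ + sinθ₂), where θ₁, θ₂ are the angles from the perpendicular to each end.
The perpendicular foot is at one end, so the two end-offsets along the wire are 0 and L = 0.196 m.
sinθ₁ = 0/√(0²+0.0321²) = 0.0000; sinθ₂ = 0.196/√(0.196²+0.0321²) = 0.9869.
B = (4π×10⁻⁷ × 9.85) / (4π × 0.0321) × (0.0000 + 0.9869) = 3.03×10⁻⁵ T.

B ≈ 30.3 μT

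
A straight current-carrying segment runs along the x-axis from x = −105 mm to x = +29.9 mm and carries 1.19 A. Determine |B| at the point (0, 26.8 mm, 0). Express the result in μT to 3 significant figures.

For a finite straight segment, B = (μ₀I/4πd)(sinθ₁ + sinθ₂), where θ₁, θ₂ are the angles from the perpendicular to each end.
The perpendicular distance is d = 0.0268 m; the end-offsets along the wire are a = 0.105 m and b = 0.0299 m.
sinθ₁ = 0.105/√(0.105²+0.0268²) = 0.9689; sinθ₂ = 0.0299/√(0.0299²+0.0268²) = 0.7447.
B = (4π×10⁻⁷ × 1.19) / (4π × 0.0268) × (0.9689 + 0.7447) = 7.61×10⁻⁶ T.

B ≈ 7.61 μT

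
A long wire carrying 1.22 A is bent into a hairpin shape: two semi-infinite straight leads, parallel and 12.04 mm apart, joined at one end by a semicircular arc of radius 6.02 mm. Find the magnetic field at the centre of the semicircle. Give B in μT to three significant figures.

The semicircular arc contributes B_arc = μ₀I·π/(4πR) = μ₀I/(4R) = 6.37×10⁻⁵ T.
Each semi-infinite lead is at perpendicular distance R = 0.00602 m from the centre, with the perpendicular foot at its near end, so it contributes μ₀I/(4πR); both point the same way, together 4.05×10⁻⁵ T.
Arc and leads all point the same direction: B = 6.37×10⁻⁵ + 4.05×10⁻⁵ = 1.04×10⁻⁴ T.

B ≈ 104 μT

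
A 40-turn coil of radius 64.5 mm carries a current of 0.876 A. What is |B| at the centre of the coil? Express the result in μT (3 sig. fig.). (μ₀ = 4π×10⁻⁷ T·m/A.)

B ≈ 341 μT

For an N-turn flat coil, B = Nμ₀I/(2R) with R = 0.0645 m.
B = 40 × 8.53×10⁻⁶ T = 3.41×10⁻⁴ T.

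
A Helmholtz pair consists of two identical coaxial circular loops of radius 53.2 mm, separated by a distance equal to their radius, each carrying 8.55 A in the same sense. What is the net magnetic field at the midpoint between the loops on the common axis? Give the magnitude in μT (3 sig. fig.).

B ≈ 145 μT

Each loop contributes B = μ₀IR²/[2(R²+z²)^(3/2)] on the axis, with z measured from that loop.
Loop 1 (z = 0.0266 m): B₁ = 7.23×10⁻⁵ T. Loop 2 (z = 0.0266 m): B₂ = 7.23×10⁻⁵ T.
The fields add: B = B₁ + B₂ = 1.45×10⁻⁴ T.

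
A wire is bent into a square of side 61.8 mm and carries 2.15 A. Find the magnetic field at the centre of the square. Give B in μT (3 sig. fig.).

Each side is a finite straight segment at perpendicular distance d = a/(2 tan(π/4)) = 0.0309 m from the centre, with end-angles ±π/4.
One side contributes B₁ = (μ₀I/4πd)·2 sin(π/4) = 9.84×10⁻⁶ T.
All 4 sides add in the same direction: B = 4 × 9.84×10⁻⁶ = 3.94×10⁻⁵ T.

B ≈ 39.4 μT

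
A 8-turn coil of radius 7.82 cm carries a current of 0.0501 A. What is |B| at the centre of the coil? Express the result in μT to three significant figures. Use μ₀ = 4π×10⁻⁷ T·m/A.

B ≈ 3.22 μT

For an N-turn flat coil, B = Nμ₀I/(2R) with R = 0.0782 m.
B = 8 × 4.03×10⁻⁷ T = 3.22×10⁻⁶ T.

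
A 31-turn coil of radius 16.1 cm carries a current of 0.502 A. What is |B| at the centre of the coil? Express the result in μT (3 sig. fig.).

For an N-turn flat coil, B = Nμ₀I/(2R) with R = 0.161 m.
B = 31 × 1.96×10⁻⁶ T = 6.07×10⁻⁵ T.

B ≈ 60.7 μT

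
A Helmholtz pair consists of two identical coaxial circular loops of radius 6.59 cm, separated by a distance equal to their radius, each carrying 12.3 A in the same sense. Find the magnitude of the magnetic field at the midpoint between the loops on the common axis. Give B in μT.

B ≈ 168 μT

Each loop contributes B = μ₀IR²/[2(R²+z²)^(3/2)] on the axis, with z measured from that loop.
Loop 1 (z = 0.03295 m): B₁ = 8.39×10⁻⁵ T. Loop 2 (z = 0.03295 m): B₂ = 8.39×10⁻⁵ T.
The fields add: B = B₁ + B₂ = 1.68×10⁻⁴ T.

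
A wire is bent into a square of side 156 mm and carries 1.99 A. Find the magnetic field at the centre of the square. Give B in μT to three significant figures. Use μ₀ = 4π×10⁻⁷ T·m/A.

Each side is a finite straight segment at perpendicular distance d = a/(2 tan(π/4)) = 0.078 m from the centre, with end-angles ±π/4.
One side contributes B₁ = (μ₀I/4πd)·2 sin(π/4) = 3.61×10⁻⁶ T.
All 4 sides add in the same direction: B = 4 × 3.61×10⁻⁶ = 1.44×10⁻⁵ T.

B ≈ 14.4 μT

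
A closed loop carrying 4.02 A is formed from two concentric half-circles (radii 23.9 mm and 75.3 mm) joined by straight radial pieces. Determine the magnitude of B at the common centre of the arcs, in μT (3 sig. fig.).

The radial connectors point toward the centre, so dl × r̂ = 0 and they contribute nothing.
Each semicircle gives μ₀I/(4R): inner arc 5.28×10⁻⁵ T, outer arc 1.68×10⁻⁵ T.
The two arcs carry current in opposite angular senses, so their fields oppose: B = |5.28×10⁻⁵ − 1.68×10⁻⁵| = 3.61×10⁻⁵ T.

B ≈ 36.1 μT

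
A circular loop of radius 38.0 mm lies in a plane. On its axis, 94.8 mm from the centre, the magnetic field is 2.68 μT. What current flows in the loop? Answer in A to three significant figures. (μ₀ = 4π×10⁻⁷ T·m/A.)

On the axis of a loop, B = μ₀IR²/[2(R²+z²)^(3/2)], so I = 2B(R²+z²)^(3/2)/(μ₀R²).
R² + z² = 0.001444 + 0.008987 = 0.01043 m²; raised to 3/2 gives 1.07×10⁻³ m³.
I = 2 × 2.68×10⁻⁶ × 1.07×10⁻³ / (1.26×10⁻⁶ × 0.001444) = 3.15 A.

I ≈ 3.15 A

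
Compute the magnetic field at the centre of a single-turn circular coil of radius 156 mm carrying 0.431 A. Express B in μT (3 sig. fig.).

At the centre of a circular loop the Biot–Savart law gives B = μ₀I/(2R).
B = (4π×10⁻⁷ × 0.431) / (2 × 0.156) = 1.74×10⁻⁶ T.

B ≈ 1.74 μT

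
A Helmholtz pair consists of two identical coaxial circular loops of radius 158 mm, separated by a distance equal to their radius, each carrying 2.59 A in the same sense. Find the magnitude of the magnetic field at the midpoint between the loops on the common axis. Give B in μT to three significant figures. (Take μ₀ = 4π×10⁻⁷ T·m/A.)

Each loop contributes B = μ₀IR²/[2(R²+z²)^(3/2)] on the axis, with z measured from that loop.
Loop 1 (z = 0.079 m): B₁ = 7.37×10⁻⁶ T. Loop 2 (z = 0.079 m): B₂ = 7.37×10⁻⁶ T.
The fields add: B = B₁ + B₂ = 1.47×10⁻⁵ T.

B ≈ 14.7 μT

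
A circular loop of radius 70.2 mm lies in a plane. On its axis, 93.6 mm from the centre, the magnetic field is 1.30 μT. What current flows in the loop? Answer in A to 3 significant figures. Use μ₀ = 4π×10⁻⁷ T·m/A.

On the axis of a loop, B = μ₀IR²/[2(R²+z²)^(3/2)], so I = 2B(R²+z²)^(3/2)/(μ₀R²).
R² + z² = 0.004928 + 0.008761 = 0.01369 m²; raised to 3/2 gives 1.60×10⁻³ m³.
I = 2 × 1.30×10⁻⁶ × 1.60×10⁻³ / (1.26×10⁻⁶ × 0.004928) = 0.672 A.

I ≈ 0.672 A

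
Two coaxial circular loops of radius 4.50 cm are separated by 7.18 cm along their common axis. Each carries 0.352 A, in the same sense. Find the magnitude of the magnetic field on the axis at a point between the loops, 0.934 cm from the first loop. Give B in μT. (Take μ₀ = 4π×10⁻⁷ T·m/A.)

Each loop contributes B = μ₀IR²/[2(R²+z²)^(3/2)] on the axis, with z measured from that loop.
Loop 1 (z = 0.00934 m): B₁ = 4.61×10⁻⁶ T. Loop 2 (z = 0.06246 m): B₂ = 9.82×10⁻⁷ T.
The fields add: B = B₁ + B₂ = 5.60×10⁻⁶ T.

B ≈ 5.60 μT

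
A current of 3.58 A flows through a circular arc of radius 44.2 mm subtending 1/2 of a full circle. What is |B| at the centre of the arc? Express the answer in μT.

The Biot–Savart field of a circular arc at its centre is B = μ₀Iφ/(4πR), with φ = 3.142 rad.
B = (4π×10⁻⁷ × 3.58 × 3.142) / (4π × 0.0442) = 2.54×10⁻⁵ T.

B ≈ 25.4 μT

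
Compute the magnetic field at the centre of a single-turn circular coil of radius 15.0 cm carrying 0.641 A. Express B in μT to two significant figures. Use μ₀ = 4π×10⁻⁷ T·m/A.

B ≈ 2.7 μT

At the centre of a circular loop the Biot–Savart law gives B = μ₀I/(2R).
B = (4π×10⁻⁷ × 0.641) / (2 × 0.15) = 2.69×10⁻⁶ T.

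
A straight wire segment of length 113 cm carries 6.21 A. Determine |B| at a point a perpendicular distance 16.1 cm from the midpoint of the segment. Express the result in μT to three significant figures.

B ≈ 7.42 μT

For a finite straight segment, B = (μ₀I/4πd)(sinθ₁ + sinθ₂), where θ₁, θ₂ are the angles from the perpendicular to each end.
The perpendicular from the point meets the wire at its midpoint, so each end is L/2 = 0.565 m away along the wire.
sinθ₁ = 0.565/√(0.565²+0.161²) = 0.9617; sinθ₂ = 0.565/√(0.565²+0.161²) = 0.9617.
B = (4π×10⁻⁷ × 6.21) / (4π × 0.161) × (0.9617 + 0.9617) = 7.42×10⁻⁶ T.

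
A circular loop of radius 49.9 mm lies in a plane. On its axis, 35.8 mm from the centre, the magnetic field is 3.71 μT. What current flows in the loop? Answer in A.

I ≈ 0.549 A

On the axis of a loop, B = μ₀IR²/[2(R²+z²)^(3/2)], so I = 2B(R²+z²)^(3/2)/(μ₀R²).
R² + z² = 0.00249 + 0.001282 = 0.003772 m²; raised to 3/2 gives 2.32×10⁻⁴ m³.
I = 2 × 3.71×10⁻⁶ × 2.32×10⁻⁴ / (1.26×10⁻⁶ × 0.00249) = 0.549 A.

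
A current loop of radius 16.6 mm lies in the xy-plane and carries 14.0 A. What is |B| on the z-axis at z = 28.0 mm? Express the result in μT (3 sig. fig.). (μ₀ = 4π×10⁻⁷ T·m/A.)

B ≈ 70.3 μT

On the axis of a circular loop, B = μ₀IR² / [2(R²+z²)^(3/2)].
R² + z² = (0.0166)² + (0.028)² = 0.00106 m², and (R²+z²)^(3/2) = 3.45×10⁻⁵ m³.
B = (4π×10⁻⁷ × 14.0 × 0.0002756) / (2 × 3.45×10⁻⁵) = 7.03×10⁻⁵ T.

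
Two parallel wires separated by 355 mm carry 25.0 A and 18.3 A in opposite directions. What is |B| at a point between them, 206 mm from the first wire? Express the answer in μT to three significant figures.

Each long wire gives B = μ₀I/(2πd). Distances are d₁ = 0.206 m and d₂ = 0.149 m.
B₁ = 2.43×10⁻⁵ T, B₂ = 2.46×10⁻⁵ T.
Between antiparallel currents both contributions point the same way, so they add. B = B₁ + B₂ = 2.43×10⁻⁵ + 2.46×10⁻⁵ = 4.88×10⁻⁵ T.

B ≈ 48.8 μT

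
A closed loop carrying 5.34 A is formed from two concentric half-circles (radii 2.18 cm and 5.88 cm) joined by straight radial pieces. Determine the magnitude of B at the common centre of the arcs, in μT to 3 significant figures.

B ≈ 48.4 μT

The radial connectors point toward the centre, so dl × r̂ = 0 and they contribute nothing.
Each semicircle gives μ₀I/(4R): inner arc 7.70×10⁻⁵ T, outer arc 2.85×10⁻⁵ T.
The two arcs carry current in opposite angular senses, so their fields oppose: B = |7.70×10⁻⁵ − 2.85×10⁻⁵| = 4.84×10⁻⁵ T.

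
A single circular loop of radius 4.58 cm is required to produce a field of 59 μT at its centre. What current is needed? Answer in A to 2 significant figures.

I ≈ 4.3 A

At the centre of a circular loop B = μ₀I/(2R), so I = 2RB/μ₀.
With R = 0.0458 m, I = 2 × 0.0458 × 5.90×10⁻⁵ / (4π×10⁻⁷) = 4.30 A.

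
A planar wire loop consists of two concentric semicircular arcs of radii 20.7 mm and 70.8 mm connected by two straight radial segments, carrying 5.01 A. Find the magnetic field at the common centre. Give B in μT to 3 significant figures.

The radial connectors point toward the centre, so dl × r̂ = 0 and they contribute nothing.
Each semicircle gives μ₀I/(4R): inner arc 7.60×10⁻⁵ T, outer arc 2.22×10⁻⁵ T.
The two arcs carry current in opposite angular senses, so their fields oppose: B = |7.60×10⁻⁵ − 2.22×10⁻⁵| = 5.38×10⁻⁵ T.

B ≈ 53.8 μT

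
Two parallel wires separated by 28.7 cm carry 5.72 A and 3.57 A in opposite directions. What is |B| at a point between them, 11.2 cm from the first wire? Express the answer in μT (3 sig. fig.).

B ≈ 14.3 μT

Each long wire gives B = μ₀I/(2πd). Distances are d₁ = 0.112 m and d₂ = 0.175 m.
B₁ = 1.02×10⁻⁵ T, B₂ = 4.08×10⁻⁶ T.
Between antiparallel currents both contributions point the same way, so they add. B = B₁ + B₂ = 1.02×10⁻⁵ + 4.08×10⁻⁶ = 1.43×10⁻⁵ T.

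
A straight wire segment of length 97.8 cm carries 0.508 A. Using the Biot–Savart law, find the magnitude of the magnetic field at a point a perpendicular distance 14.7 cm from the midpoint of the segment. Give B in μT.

B ≈ 0.662 μT

For a finite straight segment, B = (μ₀I/4πd)(sinθ₁ + sinθ₂), where θ₁, θ₂ are the angles from the perpendicular to each end.
The perpendicular from the point meets the wire at its midpoint, so each end is L/2 = 0.489 m away along the wire.
sinθ₁ = 0.489/√(0.489²+0.147²) = 0.9577; sinθ₂ = 0.489/√(0.489²+0.147²) = 0.9577.
B = (4π×10⁻⁷ × 0.508) / (4π × 0.147) × (0.9577 + 0.9577) = 6.62×10⁻⁷ T.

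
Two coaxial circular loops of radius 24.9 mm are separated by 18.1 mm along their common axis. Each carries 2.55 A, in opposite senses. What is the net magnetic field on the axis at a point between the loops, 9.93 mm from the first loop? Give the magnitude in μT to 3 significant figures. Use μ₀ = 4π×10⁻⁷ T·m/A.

Each loop contributes B = μ₀IR²/[2(R²+z²)^(3/2)] on the axis, with z measured from that loop.
Loop 1 (z = 0.00993 m): B₁ = 5.16×10⁻⁵ T. Loop 2 (z = 0.00817 m): B₂ = 5.52×10⁻⁵ T.
The fields oppose: B = |B₁ − B₂| = 3.63×10⁻⁶ T.

B ≈ 3.63 μT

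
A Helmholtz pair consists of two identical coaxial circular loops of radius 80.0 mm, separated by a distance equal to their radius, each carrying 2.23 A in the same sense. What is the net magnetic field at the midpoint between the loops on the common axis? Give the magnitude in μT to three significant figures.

B ≈ 25.1 μT

Each loop contributes B = μ₀IR²/[2(R²+z²)^(3/2)] on the axis, with z measured from that loop.
Loop 1 (z = 0.04 m): B₁ = 1.25×10⁻⁵ T. Loop 2 (z = 0.04 m): B₂ = 1.25×10⁻⁵ T.
The fields add: B = B₁ + B₂ = 2.51×10⁻⁵ T.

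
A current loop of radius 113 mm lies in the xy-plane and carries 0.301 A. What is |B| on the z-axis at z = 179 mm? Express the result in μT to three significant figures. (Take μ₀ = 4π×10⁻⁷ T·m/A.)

On the axis of a circular loop, B = μ₀IR² / [2(R²+z²)^(3/2)].
R² + z² = (0.113)² + (0.179)² = 0.04481 m², and (R²+z²)^(3/2) = 9.49×10⁻³ m³.
B = (4π×10⁻⁷ × 0.301 × 0.01277) / (2 × 9.49×10⁻³) = 2.55×10⁻⁷ T.

B ≈ 0.255 μT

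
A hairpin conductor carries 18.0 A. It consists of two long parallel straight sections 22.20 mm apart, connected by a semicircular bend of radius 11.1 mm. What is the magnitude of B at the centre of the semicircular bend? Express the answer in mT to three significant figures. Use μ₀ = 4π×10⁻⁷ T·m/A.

The semicircular arc contributes B_arc = μ₀I·π/(4πR) = μ₀I/(4R) = 5.09×10⁻⁴ T.
Each semi-infinite lead is at perpendicular distance R = 0.0111 m from the centre, with the perpendicular foot at its near end, so it contributes μ₀I/(4πR); both point the same way, together 3.24×10⁻⁴ T.
Arc and leads all point the same direction: B = 5.09×10⁻⁴ + 3.24×10⁻⁴ = 8.34×10⁻⁴ T.

B ≈ 0.834 mT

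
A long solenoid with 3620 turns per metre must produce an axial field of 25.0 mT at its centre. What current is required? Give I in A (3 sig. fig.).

I ≈ 5.50 A

Inside a long solenoid B = μ₀nI with n = 3620 m⁻¹, so I = B/(μ₀n).
I = 2.50×10⁻² / (4π×10⁻⁷ × 3620) = 5.50 A.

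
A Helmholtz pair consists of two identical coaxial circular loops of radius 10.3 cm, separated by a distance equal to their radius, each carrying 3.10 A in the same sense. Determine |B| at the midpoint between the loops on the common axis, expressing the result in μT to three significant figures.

Each loop contributes B = μ₀IR²/[2(R²+z²)^(3/2)] on the axis, with z measured from that loop.
Loop 1 (z = 0.0515 m): B₁ = 1.35×10⁻⁵ T. Loop 2 (z = 0.0515 m): B₂ = 1.35×10⁻⁵ T.
The fields add: B = B₁ + B₂ = 2.71×10⁻⁵ T.

B ≈ 27.1 μT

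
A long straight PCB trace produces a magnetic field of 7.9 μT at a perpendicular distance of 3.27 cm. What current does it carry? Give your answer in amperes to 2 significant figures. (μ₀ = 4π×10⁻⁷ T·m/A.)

I ≈ 1.3 A

For a long straight wire B = μ₀I/(2πd), so I = 2πdB/μ₀.
I = 2π × 0.0327 × 7.90×10⁻⁶ / (4π×10⁻⁷) = 1.29 A.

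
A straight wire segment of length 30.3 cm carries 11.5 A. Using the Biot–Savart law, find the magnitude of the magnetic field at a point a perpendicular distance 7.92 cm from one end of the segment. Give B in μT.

For a finite straight segment, B = (μ₀I/4πd)(sinθ₁ + sinθ₂), where θ₁, θ₂ are the angles from the perpendicular to each end.
The perpendicular foot is at one end, so the two end-offsets along the wire are 0 and L = 0.303 m.
sinθ₁ = 0/√(0²+0.0792²) = 0.0000; sinθ₂ = 0.303/√(0.303²+0.0792²) = 0.9675.
B = (4π×10⁻⁷ × 11.5) / (4π × 0.0792) × (0.0000 + 0.9675) = 1.40×10⁻⁵ T.

B ≈ 14.0 μT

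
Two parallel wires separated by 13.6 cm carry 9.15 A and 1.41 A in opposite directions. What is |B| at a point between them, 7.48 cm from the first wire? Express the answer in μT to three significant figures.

B ≈ 29.1 μT

Each long wire gives B = μ₀I/(2πd). Distances are d₁ = 0.0748 m and d₂ = 0.0612 m.
B₁ = 2.45×10⁻⁵ T, B₂ = 4.61×10⁻⁶ T.
Between antiparallel currents both contributions point the same way, so they add. B = B₁ + B₂ = 2.45×10⁻⁵ + 4.61×10⁻⁶ = 2.91×10⁻⁵ T.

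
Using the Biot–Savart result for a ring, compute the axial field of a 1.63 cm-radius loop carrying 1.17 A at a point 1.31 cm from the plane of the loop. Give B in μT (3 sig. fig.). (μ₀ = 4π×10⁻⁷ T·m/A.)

B ≈ 21.4 μT

On the axis of a circular loop, B = μ₀IR² / [2(R²+z²)^(3/2)].
R² + z² = (0.0163)² + (0.0131)² = 0.0004373 m², and (R²+z²)^(3/2) = 9.14×10⁻⁶ m³.
B = (4π×10⁻⁷ × 1.17 × 0.0002657) / (2 × 9.14×10⁻⁶) = 2.14×10⁻⁵ T.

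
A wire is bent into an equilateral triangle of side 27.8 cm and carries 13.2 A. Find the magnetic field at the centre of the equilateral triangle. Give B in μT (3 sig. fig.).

Each side is a finite straight segment at perpendicular distance d = a/(2 tan(π/3)) = 0.08025 m from the centre, with end-angles ±π/3.
One side contributes B₁ = (μ₀I/4πd)·2 sin(π/3) = 2.85×10⁻⁵ T.
All 3 sides add in the same direction: B = 3 × 2.85×10⁻⁵ = 8.55×10⁻⁵ T.

B ≈ 85.5 μT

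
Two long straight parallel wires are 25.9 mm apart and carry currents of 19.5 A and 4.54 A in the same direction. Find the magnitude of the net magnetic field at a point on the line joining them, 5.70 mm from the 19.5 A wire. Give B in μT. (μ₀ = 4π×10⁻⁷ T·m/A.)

B ≈ 639 μT

Each long wire gives B = μ₀I/(2πd). Distances are d₁ = 0.0057 m and d₂ = 0.0202 m.
B₁ = 6.84×10⁻⁴ T, B₂ = 4.50×10⁻⁵ T.
Between parallel currents the two contributions point in opposite directions, so they subtract. B = |B₁ − B₂| = |6.84×10⁻⁴ − 4.50×10⁻⁵| = 6.39×10⁻⁴ T.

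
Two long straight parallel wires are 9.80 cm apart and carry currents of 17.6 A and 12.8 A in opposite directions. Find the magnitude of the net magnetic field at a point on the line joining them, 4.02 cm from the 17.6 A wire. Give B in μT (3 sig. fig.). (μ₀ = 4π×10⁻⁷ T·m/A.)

B ≈ 132 μT

Each long wire gives B = μ₀I/(2πd). Distances are d₁ = 0.0402 m and d₂ = 0.0578 m.
B₁ = 8.76×10⁻⁵ T, B₂ = 4.43×10⁻⁵ T.
Between antiparallel currents both contributions point the same way, so they add. B = B₁ + B₂ = 8.76×10⁻⁵ + 4.43×10⁻⁵ = 1.32×10⁻⁴ T.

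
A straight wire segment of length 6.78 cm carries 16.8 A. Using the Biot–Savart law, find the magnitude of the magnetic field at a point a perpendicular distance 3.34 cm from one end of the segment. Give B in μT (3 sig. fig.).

For a finite straight segment, B = (μ₀I/4πd)(sinθ₁ + sinθ₂), where θ₁, θ₂ are the angles from the perpendicular to each end.
The perpendicular foot is at one end, so the two end-offsets along the wire are 0 and L = 0.0678 m.
sinθ₁ = 0/√(0²+0.0334²) = 0.0000; sinθ₂ = 0.0678/√(0.0678²+0.0334²) = 0.8971.
B = (4π×10⁻⁷ × 16.8) / (4π × 0.0334) × (0.0000 + 0.8971) = 4.51×10⁻⁵ T.

B ≈ 45.1 μT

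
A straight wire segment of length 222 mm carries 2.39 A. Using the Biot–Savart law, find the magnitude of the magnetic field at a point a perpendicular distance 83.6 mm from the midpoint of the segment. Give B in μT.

For a finite straight segment, B = (μ₀I/4πd)(sinθ₁ + sinθ₂), where θ₁, θ₂ are the angles from the perpendicular to each end.
The perpendicular from the point meets the wire at its midpoint, so each end is L/2 = 0.111 m away along the wire.
sinθ₁ = 0.111/√(0.111²+0.0836²) = 0.7988; sinθ₂ = 0.111/√(0.111²+0.0836²) = 0.7988.
B = (4π×10⁻⁷ × 2.39) / (4π × 0.0836) × (0.7988 + 0.7988) = 4.57×10⁻⁶ T.

B ≈ 4.57 μT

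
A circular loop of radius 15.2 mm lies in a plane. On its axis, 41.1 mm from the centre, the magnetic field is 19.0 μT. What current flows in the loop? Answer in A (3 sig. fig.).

On the axis of a loop, B = μ₀IR²/[2(R²+z²)^(3/2)], so I = 2B(R²+z²)^(3/2)/(μ₀R²).
R² + z² = 0.000231 + 0.001689 = 0.00192 m²; raised to 3/2 gives 8.41×10⁻⁵ m³.
I = 2 × 1.90×10⁻⁵ × 8.41×10⁻⁵ / (1.26×10⁻⁶ × 0.000231) = 11.0 A.

I ≈ 11.0 A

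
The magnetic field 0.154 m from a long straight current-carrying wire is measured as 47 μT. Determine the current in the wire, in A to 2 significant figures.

I ≈ 36 A

For a long straight wire B = μ₀I/(2πd), so I = 2πdB/μ₀.
I = 2π × 0.154 × 4.70×10⁻⁵ / (4π×10⁻⁷) = 36.2 A.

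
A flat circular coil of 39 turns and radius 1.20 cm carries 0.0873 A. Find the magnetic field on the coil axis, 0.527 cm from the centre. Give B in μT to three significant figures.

B ≈ 137 μT

For an N-turn flat coil, B = Nμ₀IR²/[2(R²+z²)^(3/2)] with R = 0.012 m, z = 0.00527 m.
B = 39 × 3.51×10⁻⁶ T = 1.37×10⁻⁴ T.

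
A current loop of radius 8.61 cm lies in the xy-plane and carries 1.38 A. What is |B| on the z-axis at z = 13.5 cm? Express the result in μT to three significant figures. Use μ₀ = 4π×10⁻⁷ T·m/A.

On the axis of a circular loop, B = μ₀IR² / [2(R²+z²)^(3/2)].
R² + z² = (0.0861)² + (0.135)² = 0.02564 m², and (R²+z²)^(3/2) = 4.11×10⁻³ m³.
B = (4π×10⁻⁷ × 1.38 × 0.007413) / (2 × 4.11×10⁻³) = 1.57×10⁻⁶ T.

B ≈ 1.57 μT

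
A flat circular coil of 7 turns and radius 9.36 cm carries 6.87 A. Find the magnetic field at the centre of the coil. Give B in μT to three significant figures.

B ≈ 323 μT

For an N-turn flat coil, B = Nμ₀I/(2R) with R = 0.0936 m.
B = 7 × 4.61×10⁻⁵ T = 3.23×10⁻⁴ T.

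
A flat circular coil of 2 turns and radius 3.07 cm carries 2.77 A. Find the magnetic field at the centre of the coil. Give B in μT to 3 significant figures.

B ≈ 113 μT

For an N-turn flat coil, B = Nμ₀I/(2R) with R = 0.0307 m.
B = 2 × 5.67×10⁻⁵ T = 1.13×10⁻⁴ T.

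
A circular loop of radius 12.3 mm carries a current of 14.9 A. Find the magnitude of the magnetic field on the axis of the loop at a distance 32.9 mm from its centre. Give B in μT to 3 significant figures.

On the axis of a circular loop, B = μ₀IR² / [2(R²+z²)^(3/2)].
R² + z² = (0.0123)² + (0.0329)² = 0.001234 m², and (R²+z²)^(3/2) = 4.33×10⁻⁵ m³.
B = (4π×10⁻⁷ × 14.9 × 0.0001513) / (2 × 4.33×10⁻⁵) = 3.27×10⁻⁵ T.

B ≈ 32.7 μT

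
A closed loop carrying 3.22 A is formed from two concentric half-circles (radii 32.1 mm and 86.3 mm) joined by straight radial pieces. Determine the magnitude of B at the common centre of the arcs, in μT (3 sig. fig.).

B ≈ 19.8 μT

The radial connectors point toward the centre, so dl × r̂ = 0 and they contribute nothing.
Each semicircle gives μ₀I/(4R): inner arc 3.15×10⁻⁵ T, outer arc 1.17×10⁻⁵ T.
The two arcs carry current in opposite angular senses, so their fields oppose: B = |3.15×10⁻⁵ − 1.17×10⁻⁵| = 1.98×10⁻⁵ T.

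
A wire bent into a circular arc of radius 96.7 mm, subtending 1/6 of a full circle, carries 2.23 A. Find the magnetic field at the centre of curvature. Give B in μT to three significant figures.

The Biot–Savart field of a circular arc at its centre is B = μ₀Iφ/(4πR), with φ = 1.047 rad.
B = (4π×10⁻⁷ × 2.23 × 1.047) / (4π × 0.0967) = 2.41×10⁻⁶ T.

B ≈ 2.41 μT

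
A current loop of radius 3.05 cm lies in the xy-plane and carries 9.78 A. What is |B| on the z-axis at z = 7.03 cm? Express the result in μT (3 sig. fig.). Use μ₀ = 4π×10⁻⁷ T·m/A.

On the axis of a circular loop, B = μ₀IR² / [2(R²+z²)^(3/2)].
R² + z² = (0.0305)² + (0.0703)² = 0.005872 m², and (R²+z²)^(3/2) = 4.50×10⁻⁴ m³.
B = (4π×10⁻⁷ × 9.78 × 0.0009302) / (2 × 4.50×10⁻⁴) = 1.27×10⁻⁵ T.

B ≈ 12.7 μT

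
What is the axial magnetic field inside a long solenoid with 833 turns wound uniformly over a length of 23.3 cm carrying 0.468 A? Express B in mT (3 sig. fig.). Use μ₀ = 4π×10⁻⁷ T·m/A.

Inside a long solenoid, B = μ₀nI with n = 3575 turns/m.
B = 4π×10⁻⁷ × 3575 × 0.468 = 2.10×10⁻³ T.

B ≈ 2.10 mT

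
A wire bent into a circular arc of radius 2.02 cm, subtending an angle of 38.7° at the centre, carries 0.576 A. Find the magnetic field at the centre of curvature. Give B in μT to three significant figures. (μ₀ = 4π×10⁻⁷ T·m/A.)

The Biot–Savart field of a circular arc at its centre is B = μ₀Iφ/(4πR), with φ = 0.6754 rad.
B = (4π×10⁻⁷ × 0.576 × 0.6754) / (4π × 0.0202) = 1.93×10⁻⁶ T.

B ≈ 1.93 μT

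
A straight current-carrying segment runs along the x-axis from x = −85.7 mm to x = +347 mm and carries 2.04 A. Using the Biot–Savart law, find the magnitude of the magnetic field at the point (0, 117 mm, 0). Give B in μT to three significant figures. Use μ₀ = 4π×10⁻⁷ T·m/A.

B ≈ 2.68 μT

For a finite straight segment, B = (μ₀I/4πd)(sinθ₁ + sinθ₂), where θ₁, θ₂ are the angles from the perpendicular to each end.
The perpendicular distance is d = 0.117 m; the end-offsets along the wire are a = 0.0857 m and b = 0.347 m.
sinθ₁ = 0.0857/√(0.0857²+0.117²) = 0.5909; sinθ₂ = 0.347/√(0.347²+0.117²) = 0.9476.
B = (4π×10⁻⁷ × 2.04) / (4π × 0.117) × (0.5909 + 0.9476) = 2.68×10⁻⁶ T.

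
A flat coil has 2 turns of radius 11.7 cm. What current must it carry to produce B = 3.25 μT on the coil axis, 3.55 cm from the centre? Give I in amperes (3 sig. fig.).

I ≈ 0.345 A

For an N-turn coil, B = Nμ₀IR²/[2(R²+z²)^(3/2)] with R = 0.117 m, z = 0.0355 m, so I = 2B(R²+z²)^(3/2)/(Nμ₀R²) = 2 × 3.25×10⁻⁶ × 1.83×10⁻³ / (2 × 4π×10⁻⁷ × 0.01369) = 0.345 A.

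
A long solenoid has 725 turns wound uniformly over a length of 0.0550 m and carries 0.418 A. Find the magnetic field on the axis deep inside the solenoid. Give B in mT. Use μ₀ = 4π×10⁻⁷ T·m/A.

B ≈ 6.92 mT

Inside a long solenoid, B = μ₀nI with n = 1.318×10⁴ turns/m.
B = 4π×10⁻⁷ × 1.318×10⁴ × 0.418 = 6.92×10⁻³ T.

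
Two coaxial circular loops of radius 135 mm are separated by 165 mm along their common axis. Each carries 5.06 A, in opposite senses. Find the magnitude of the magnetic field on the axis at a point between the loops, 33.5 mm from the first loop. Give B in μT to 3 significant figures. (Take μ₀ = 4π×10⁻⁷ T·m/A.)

Each loop contributes B = μ₀IR²/[2(R²+z²)^(3/2)] on the axis, with z measured from that loop.
Loop 1 (z = 0.0335 m): B₁ = 2.15×10⁻⁵ T. Loop 2 (z = 0.1315 m): B₂ = 8.66×10⁻⁶ T.
The fields oppose: B = |B₁ − B₂| = 1.29×10⁻⁵ T.

B ≈ 12.9 μT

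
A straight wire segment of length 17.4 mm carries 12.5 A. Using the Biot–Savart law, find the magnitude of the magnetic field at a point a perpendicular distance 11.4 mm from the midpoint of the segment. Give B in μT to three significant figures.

B ≈ 133 μT

For a finite straight segment, B = (μ₀I/4πd)(sinθ₁ + sinθ₂), where θ₁, θ₂ are the angles from the perpendicular to each end.
The perpendicular from the point meets the wire at its midpoint, so each end is L/2 = 0.0087 m away along the wire.
sinθ₁ = 0.0087/√(0.0087²+0.0114²) = 0.6067; sinθ₂ = 0.0087/√(0.0087²+0.0114²) = 0.6067.
B = (4π×10⁻⁷ × 12.5) / (4π × 0.0114) × (0.6067 + 0.6067) = 1.33×10⁻⁴ T.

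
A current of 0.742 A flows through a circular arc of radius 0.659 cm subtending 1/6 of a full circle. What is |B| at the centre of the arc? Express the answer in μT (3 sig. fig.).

B ≈ 11.8 μT

The Biot–Savart field of a circular arc at its centre is B = μ₀Iφ/(4πR), with φ = 1.047 rad.
B = (4π×10⁻⁷ × 0.742 × 1.047) / (4π × 0.00659) = 1.18×10⁻⁵ T.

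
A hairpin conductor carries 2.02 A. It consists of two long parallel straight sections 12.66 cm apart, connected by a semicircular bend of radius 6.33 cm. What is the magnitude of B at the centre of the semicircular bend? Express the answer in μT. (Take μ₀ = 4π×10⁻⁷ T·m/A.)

The semicircular arc contributes B_arc = μ₀I·π/(4πR) = μ₀I/(4R) = 1.00×10⁻⁵ T.
Each semi-infinite lead is at perpendicular distance R = 0.0633 m from the centre, with the perpendicular foot at its near end, so it contributes μ₀I/(4πR); both point the same way, together 6.38×10⁻⁶ T.
Arc and leads all point the same direction: B = 1.00×10⁻⁵ + 6.38×10⁻⁶ = 1.64×10⁻⁵ T.

B ≈ 16.4 μT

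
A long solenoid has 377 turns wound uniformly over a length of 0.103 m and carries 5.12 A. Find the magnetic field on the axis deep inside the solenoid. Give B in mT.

Inside a long solenoid, B = μ₀nI with n = 3660 turns/m.
B = 4π×10⁻⁷ × 3660 × 5.12 = 2.35×10⁻² T.

B ≈ 23.5 mT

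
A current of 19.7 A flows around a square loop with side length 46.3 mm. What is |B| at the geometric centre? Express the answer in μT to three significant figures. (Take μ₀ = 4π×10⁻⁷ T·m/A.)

B ≈ 481 μT

Each side is a finite straight segment at perpendicular distance d = a/(2 tan(π/4)) = 0.02315 m from the centre, with end-angles ±π/4.
One side contributes B₁ = (μ₀I/4πd)·2 sin(π/4) = 1.20×10⁻⁴ T.
All 4 sides add in the same direction: B = 4 × 1.20×10⁻⁴ = 4.81×10⁻⁴ T.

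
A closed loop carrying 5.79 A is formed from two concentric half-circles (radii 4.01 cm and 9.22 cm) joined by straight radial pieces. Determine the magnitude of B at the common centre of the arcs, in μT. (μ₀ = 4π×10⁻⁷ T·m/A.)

The radial connectors point toward the centre, so dl × r̂ = 0 and they contribute nothing.
Each semicircle gives μ₀I/(4R): inner arc 4.54×10⁻⁵ T, outer arc 1.97×10⁻⁵ T.
The two arcs carry current in opposite angular senses, so their fields oppose: B = |4.54×10⁻⁵ − 1.97×10⁻⁵| = 2.56×10⁻⁵ T.

B ≈ 25.6 μT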